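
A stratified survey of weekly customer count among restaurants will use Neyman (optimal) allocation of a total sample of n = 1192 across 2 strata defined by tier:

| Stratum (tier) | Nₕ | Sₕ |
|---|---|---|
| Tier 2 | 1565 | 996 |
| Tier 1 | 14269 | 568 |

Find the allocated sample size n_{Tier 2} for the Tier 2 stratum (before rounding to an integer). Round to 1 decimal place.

Neyman allocation: nₕ = n·NₕSₕ / Σⱼ NⱼSⱼ.
Σ NⱼSⱼ = 1565·996 + 14269·568 = 9.663532 × 10^6.
n_{Tier 2} = 1192·1565·996 / (9.663532 × 10^6) = 192.3.

192.3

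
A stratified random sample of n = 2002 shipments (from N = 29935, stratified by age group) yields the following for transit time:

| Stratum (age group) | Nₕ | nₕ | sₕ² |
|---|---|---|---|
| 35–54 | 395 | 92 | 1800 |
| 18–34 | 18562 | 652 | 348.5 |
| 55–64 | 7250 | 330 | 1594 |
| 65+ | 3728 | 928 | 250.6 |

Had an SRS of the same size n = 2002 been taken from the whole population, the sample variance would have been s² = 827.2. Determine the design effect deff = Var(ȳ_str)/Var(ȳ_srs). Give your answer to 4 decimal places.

Var(ȳ_str) = Σ Wₕ²(1−fₕ)sₕ²/nₕ with Wₕ = Nₕ/29935:
  35–54: (395/29935)²·(1−92/395)·1800/92 = 0.0026131592
  18–34: (18562/29935)²·(1−652/18562)·348.5/652 = 0.1982974
  55–64: (7250/29935)²·(1−330/7250)·1594/330 = 0.27043317
  65+: (3728/29935)²·(1−928/3728)·250.6/928 = 0.0031456362
  → Var(ȳ_str) = 0.47448937.
Var(ȳ_srs) = (1 − 2002/29935)·827.2/2002 = 0.38555361.
deff = 0.47448937 / 0.38555361 = 1.2307.

1.2307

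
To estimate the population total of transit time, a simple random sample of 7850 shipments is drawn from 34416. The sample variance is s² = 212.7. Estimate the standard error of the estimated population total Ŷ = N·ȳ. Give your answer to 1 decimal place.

Var(Ŷ) = N²·Var(ȳ) = N²·(1 − n/N)·s²/n.
f = 7850/34416 = 0.22809159; Var(ȳ) = 0.77190841·212.7/7850 = 0.020915276.
Var(Ŷ) = 34416² · 0.020915276 = 2.477333 × 10^7.
SE(Ŷ) = √(2.477333 × 10^7) = 4977.3.

4977.3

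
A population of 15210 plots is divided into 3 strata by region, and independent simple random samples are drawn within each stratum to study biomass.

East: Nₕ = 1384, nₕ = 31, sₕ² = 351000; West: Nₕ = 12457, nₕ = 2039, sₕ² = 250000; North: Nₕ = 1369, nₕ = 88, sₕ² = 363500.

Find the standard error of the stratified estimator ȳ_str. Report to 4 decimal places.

Var(ȳ_str) = Σₕ Wₕ²(1 − fₕ)sₕ²/nₕ with Wₕ = Nₕ/N, N = 15210.
East: Wₕ = 0.09099277; term = 0.09099277²·(1 − 0.02239884)·351000/31 = 91.647555.
West: Wₕ = 0.81900066; term = 0.81900066²·(1 − 0.16368307)·250000/2039 = 68.78.
North: Wₕ = 0.09000657; term = 0.09000657²·(1 − 0.06428050)·363500/88 = 31.312367.
Sum = 191.73992.
SE = √(191.73992) = 13.8470.

13.8470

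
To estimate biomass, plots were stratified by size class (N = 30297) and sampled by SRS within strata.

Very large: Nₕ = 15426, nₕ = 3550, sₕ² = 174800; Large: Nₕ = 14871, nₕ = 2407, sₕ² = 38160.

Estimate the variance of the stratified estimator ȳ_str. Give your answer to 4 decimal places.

13.0287

Var(ȳ_str) = Σₕ Wₕ²(1 − fₕ)sₕ²/nₕ with Wₕ = Nₕ/N, N = 30297.
Very large: Wₕ = 0.50915932; term = 0.50915932²·(1 − 0.23013095)·174800/3550 = 9.8273707.
Large: Wₕ = 0.49084068; term = 0.49084068²·(1 − 0.16185865)·38160/2407 = 3.2013314.
Sum = 13.028702.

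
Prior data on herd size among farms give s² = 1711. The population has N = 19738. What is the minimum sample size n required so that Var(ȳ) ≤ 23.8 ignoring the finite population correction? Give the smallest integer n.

72

Without fpc, n₀ = s²/D = 1711/23.8 = 71.8908.
Rounding up, n = 72.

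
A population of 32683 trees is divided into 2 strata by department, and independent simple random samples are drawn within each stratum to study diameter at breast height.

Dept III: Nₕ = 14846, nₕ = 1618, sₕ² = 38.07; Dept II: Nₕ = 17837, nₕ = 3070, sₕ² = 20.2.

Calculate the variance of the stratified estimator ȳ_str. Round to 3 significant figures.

0.00595

Var(ȳ_str) = Σₕ Wₕ²(1 − fₕ)sₕ²/nₕ with Wₕ = Nₕ/N, N = 32683.
Dept III: Wₕ = 0.45424227; term = 0.45424227²·(1 − 0.10898559)·38.07/1618 = 0.0043257775.
Dept II: Wₕ = 0.54575773; term = 0.54575773²·(1 − 0.17211414)·20.2/3070 = 0.0016224946.
Sum = 0.0059482721.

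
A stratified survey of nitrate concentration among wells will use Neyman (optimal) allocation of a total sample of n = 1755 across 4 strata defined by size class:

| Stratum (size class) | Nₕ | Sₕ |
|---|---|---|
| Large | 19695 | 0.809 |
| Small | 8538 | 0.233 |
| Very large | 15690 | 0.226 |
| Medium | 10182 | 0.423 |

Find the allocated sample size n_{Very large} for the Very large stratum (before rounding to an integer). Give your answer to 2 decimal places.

Neyman allocation: nₕ = n·NₕSₕ / Σⱼ NⱼSⱼ.
Σ NⱼSⱼ = 19695·0.809 + 8538·0.233 + 15690·0.226 + 10182·0.423 = 25775.535.
n_{Very large} = 1755·15690·0.226 / 25775.535 = 241.44.

241.44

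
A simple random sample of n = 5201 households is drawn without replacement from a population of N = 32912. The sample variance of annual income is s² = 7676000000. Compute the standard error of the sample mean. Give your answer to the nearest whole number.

Under SRS without replacement, Var(ȳ) = (1 − f)·s²/n with f = n/N = 5201/32912 = 0.15802747.
Var(ȳ) = (1 − 0.15802747)·7676000000/5201 = 0.84197253·1.47587 × 10^6 = 1.242642 × 10^6.
SE(ȳ) = √(1.242642 × 10^6) = 1115.

1115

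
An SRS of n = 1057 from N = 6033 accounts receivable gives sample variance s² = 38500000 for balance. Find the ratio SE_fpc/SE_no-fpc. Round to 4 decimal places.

0.9082

f = n/N = 1057/6033 = 0.17520305.
SE_no-fpc = √(s²/n) = 190.85031; SE_fpc = √((1−f)s²/n) = 173.32707.
Ratio = √(1−f) = 0.90818332.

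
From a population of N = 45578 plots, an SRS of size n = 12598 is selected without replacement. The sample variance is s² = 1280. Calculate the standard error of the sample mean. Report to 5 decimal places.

0.27115

Under SRS without replacement, Var(ȳ) = (1 − f)·s²/n with f = n/N = 12598/45578 = 0.27640528.
Var(ȳ) = (1 − 0.27640528)·1280/12598 = 0.72359472·0.10160343 = 0.073519705.
SE(ȳ) = √(0.073519705) = 0.27115.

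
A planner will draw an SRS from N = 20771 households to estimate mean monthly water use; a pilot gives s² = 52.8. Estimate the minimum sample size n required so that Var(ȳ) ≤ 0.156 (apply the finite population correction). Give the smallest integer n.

334

Without fpc, n₀ = s²/D = 52.8/0.156 = 338.4615.
With fpc, (1 − n/N)·s²/n ≤ D requires n ≥ n₀/(1 + n₀/N) = 338.4615/(1 + 338.4615/20771) = 333.0347.
Rounding up, n = 334.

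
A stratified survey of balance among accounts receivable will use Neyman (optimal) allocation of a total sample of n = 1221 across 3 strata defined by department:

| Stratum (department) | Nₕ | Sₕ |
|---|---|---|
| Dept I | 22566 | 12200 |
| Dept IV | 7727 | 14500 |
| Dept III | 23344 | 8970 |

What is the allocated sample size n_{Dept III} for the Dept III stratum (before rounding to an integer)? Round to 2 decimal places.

428.45

Neyman allocation: nₕ = n·NₕSₕ / Σⱼ NⱼSⱼ.
Σ NⱼSⱼ = 22566·12200 + 7727·14500 + 23344·8970 = 5.9674238 × 10^8.
n_{Dept III} = 1221·23344·8970 / (5.9674238 × 10^8) = 428.45.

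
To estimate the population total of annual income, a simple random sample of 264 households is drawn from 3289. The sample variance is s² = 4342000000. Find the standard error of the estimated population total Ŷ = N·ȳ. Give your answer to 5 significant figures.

1.2792 × 10^7

Var(Ŷ) = N²·Var(ȳ) = N²·(1 − n/N)·s²/n.
f = 264/3289 = 0.08026756; Var(ȳ) = 0.91973244·4342000000/264 = 1.5126812 × 10^7.
Var(Ŷ) = 3289² · (1.5126812 × 10^7) = 1.6363461 × 10^14.
SE(Ŷ) = √(1.6363461 × 10^14) = 1.2792 × 10^7.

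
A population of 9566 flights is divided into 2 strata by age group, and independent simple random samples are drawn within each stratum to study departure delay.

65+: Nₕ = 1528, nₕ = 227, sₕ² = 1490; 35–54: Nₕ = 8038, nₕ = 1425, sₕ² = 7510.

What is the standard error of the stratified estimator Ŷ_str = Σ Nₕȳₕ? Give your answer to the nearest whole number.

Var(Ŷ_str) = Σₕ Nₕ²(1 − fₕ)sₕ²/nₕ.
65+: 1528²·(1 − 227/1528)·1490/227 = 1.3048514 × 10^7.
35–54: 8038²·(1 − 1425/8038)·7510/1425 = 2.8013772 × 10^8.
Sum = 2.9318623 × 10^8.
SE = √(2.9318623 × 10^8) = 17123.

17123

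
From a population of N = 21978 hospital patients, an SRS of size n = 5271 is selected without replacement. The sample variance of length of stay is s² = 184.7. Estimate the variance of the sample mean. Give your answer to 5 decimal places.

0.02664

Under SRS without replacement, Var(ȳ) = (1 − f)·s²/n with f = n/N = 5271/21978 = 0.23983074.
Var(ȳ) = (1 − 0.23983074)·184.7/5271 = 0.76016926·0.035040789 = 0.026636931.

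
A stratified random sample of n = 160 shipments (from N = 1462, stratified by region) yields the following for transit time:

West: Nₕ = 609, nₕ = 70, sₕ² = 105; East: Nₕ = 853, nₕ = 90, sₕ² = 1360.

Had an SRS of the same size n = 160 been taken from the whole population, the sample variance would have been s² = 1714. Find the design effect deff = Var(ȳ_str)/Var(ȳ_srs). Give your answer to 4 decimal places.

0.5065

Var(ȳ_str) = Σ Wₕ²(1−fₕ)sₕ²/nₕ with Wₕ = Nₕ/1462:
  West: (609/1462)²·(1−70/609)·105/70 = 0.23035761
  East: (853/1462)²·(1−90/853)·1360/90 = 4.6012436
  → Var(ȳ_str) = 4.8316012.
Var(ȳ_srs) = (1 − 160/1462)·1714/160 = 9.5401334.
deff = 4.8316012 / 9.5401334 = 0.5065.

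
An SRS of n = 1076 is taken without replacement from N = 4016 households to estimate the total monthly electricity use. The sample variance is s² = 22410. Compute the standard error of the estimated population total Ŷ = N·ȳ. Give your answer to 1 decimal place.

Var(Ŷ) = N²·Var(ȳ) = N²·(1 − n/N)·s²/n.
f = 1076/4016 = 0.26792829; Var(ȳ) = 0.73207171·22410/1076 = 15.246958.
Var(Ŷ) = 4016² · 15.246958 = 2.4590684 × 10^8.
SE(Ŷ) = √(2.4590684 × 10^8) = 15681.4.

15681.4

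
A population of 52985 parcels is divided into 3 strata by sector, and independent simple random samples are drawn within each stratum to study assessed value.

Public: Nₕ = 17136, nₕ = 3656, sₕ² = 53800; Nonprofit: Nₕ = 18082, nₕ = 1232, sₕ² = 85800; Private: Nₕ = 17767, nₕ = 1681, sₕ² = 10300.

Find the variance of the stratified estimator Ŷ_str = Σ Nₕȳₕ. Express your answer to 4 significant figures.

Var(Ŷ_str) = Σₕ Nₕ²(1 − fₕ)sₕ²/nₕ.
Public: 17136²·(1 − 3656/17136)·53800/3656 = 3.39919 × 10^9.
Nonprofit: 18082²·(1 − 1232/18082)·85800/1232 = 2.1218904 × 10^10.
Private: 17767²·(1 − 1681/17767)·10300/1681 = 1.7511836 × 10^9.
Sum = 2.6369278 × 10^10.

2.637 × 10^10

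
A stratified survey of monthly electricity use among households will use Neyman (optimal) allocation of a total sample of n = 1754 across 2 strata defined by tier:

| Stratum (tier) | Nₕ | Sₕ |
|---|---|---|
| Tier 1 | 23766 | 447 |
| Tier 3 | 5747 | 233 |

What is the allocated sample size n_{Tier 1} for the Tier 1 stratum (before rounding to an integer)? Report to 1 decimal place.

1557.7

Neyman allocation: nₕ = n·NₕSₕ / Σⱼ NⱼSⱼ.
Σ NⱼSⱼ = 23766·447 + 5747·233 = 1.1962453 × 10^7.
n_{Tier 1} = 1754·23766·447 / (1.1962453 × 10^7) = 1557.7.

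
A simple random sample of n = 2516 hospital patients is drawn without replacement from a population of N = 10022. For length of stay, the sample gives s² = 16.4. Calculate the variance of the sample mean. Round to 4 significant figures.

Under SRS without replacement, Var(ȳ) = (1 − f)·s²/n with f = n/N = 2516/10022 = 0.25104770.
Var(ȳ) = (1 − 0.25104770)·16.4/2516 = 0.74895230·0.006518283 = 0.0048818831.

0.004882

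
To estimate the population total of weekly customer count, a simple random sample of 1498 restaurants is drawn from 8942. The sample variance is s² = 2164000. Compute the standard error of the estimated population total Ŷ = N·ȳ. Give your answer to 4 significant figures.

310100

Var(Ŷ) = N²·Var(ȳ) = N²·(1 − n/N)·s²/n.
f = 1498/8942 = 0.16752404; Var(ȳ) = 0.83247596·2164000/1498 = 1202.5888.
Var(Ŷ) = 8942² · 1202.5888 = 9.6158236 × 10^10.
SE(Ŷ) = √(9.6158236 × 10^10) = 310100.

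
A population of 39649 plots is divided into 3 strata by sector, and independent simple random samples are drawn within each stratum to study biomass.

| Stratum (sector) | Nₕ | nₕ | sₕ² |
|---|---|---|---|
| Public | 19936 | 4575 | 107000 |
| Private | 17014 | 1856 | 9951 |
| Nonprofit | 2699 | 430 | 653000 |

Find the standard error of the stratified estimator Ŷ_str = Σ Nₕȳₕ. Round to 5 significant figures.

Var(Ŷ_str) = Σₕ Nₕ²(1 − fₕ)sₕ²/nₕ.
Public: 19936²·(1 − 4575/19936)·107000/4575 = 7.1622618 × 10^9.
Private: 17014²·(1 − 1856/17014)·9951/1856 = 1.382729 × 10^9.
Nonprofit: 2699²·(1 − 430/2699)·653000/430 = 9.299982 × 10^9.
Sum = 1.7844973 × 10^10.
SE = √(1.7844973 × 10^10) = 133590.

133590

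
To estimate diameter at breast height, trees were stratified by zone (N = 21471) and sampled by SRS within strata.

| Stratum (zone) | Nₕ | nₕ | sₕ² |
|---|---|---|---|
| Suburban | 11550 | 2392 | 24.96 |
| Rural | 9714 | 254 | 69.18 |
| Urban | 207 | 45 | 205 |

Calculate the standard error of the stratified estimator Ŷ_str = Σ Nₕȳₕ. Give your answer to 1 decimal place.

5126.9

Var(Ŷ_str) = Σₕ Nₕ²(1 − fₕ)sₕ²/nₕ.
Suburban: 11550²·(1 − 2392/11550)·24.96/2392 = 1.1037381 × 10^6.
Rural: 9714²·(1 − 254/9714)·69.18/254 = 2.5028572 × 10^7.
Urban: 207²·(1 − 45/207)·205/45 = 152766.
Sum = 2.6285076 × 10^7.
SE = √(2.6285076 × 10^7) = 5126.9.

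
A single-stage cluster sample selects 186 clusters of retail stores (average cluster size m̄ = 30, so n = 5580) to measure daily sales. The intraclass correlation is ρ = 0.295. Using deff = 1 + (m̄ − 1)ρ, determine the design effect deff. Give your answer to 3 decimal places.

deff = 1 + (30 − 1)·0.295 = 1 + 8.555 = 9.555.

9.555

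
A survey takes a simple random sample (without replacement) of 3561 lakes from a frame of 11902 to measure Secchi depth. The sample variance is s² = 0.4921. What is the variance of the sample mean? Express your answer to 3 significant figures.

Under SRS without replacement, Var(ȳ) = (1 − f)·s²/n with f = n/N = 3561/11902 = 0.29919341.
Var(ȳ) = (1 − 0.29919341)·0.4921/3561 = 0.70080659·1.3819152 × 10^-4 = 9.6845527 × 10^-5.

9.68 × 10^-5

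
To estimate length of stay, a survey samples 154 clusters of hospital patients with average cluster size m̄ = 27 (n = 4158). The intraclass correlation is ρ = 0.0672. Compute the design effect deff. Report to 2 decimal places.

deff = 1 + (27 − 1)·0.0672 = 1 + 1.7472 = 2.7472.

2.75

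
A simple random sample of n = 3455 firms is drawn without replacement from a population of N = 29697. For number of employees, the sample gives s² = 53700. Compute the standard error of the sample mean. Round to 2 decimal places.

3.71

Under SRS without replacement, Var(ȳ) = (1 − f)·s²/n with f = n/N = 3455/29697 = 0.11634172.
Var(ȳ) = (1 − 0.11634172)·53700/3455 = 0.88365828·15.542692 = 13.734428.
SE(ȳ) = √(13.734428) = 3.71.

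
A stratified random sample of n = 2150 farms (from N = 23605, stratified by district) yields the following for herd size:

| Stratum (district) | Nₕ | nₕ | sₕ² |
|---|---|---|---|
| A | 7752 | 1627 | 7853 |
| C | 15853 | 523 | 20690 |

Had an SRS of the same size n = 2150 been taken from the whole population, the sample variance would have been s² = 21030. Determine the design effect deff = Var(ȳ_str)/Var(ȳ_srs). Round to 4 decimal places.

Var(ȳ_str) = Σ Wₕ²(1−fₕ)sₕ²/nₕ with Wₕ = Nₕ/23605:
  A: (7752/23605)²·(1−1627/7752)·7853/1627 = 0.41130112
  C: (15853/23605)²·(1−523/15853)·20690/523 = 17.254581
  → Var(ȳ_str) = 17.665882.
Var(ȳ_srs) = (1 − 2150/23605)·21030/2150 = 8.8904824.
deff = 17.665882 / 8.8904824 = 1.9871.

1.9871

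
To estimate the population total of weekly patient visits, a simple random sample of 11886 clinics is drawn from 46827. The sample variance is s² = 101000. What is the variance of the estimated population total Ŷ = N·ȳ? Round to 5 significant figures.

1.3903 × 10^10

Var(Ŷ) = N²·Var(ȳ) = N²·(1 − n/N)·s²/n.
f = 11886/46827 = 0.25382792; Var(ȳ) = 0.74617208·101000/11886 = 6.3405166.
Var(Ŷ) = 46827² · 6.3405166 = 1.3903281 × 10^10.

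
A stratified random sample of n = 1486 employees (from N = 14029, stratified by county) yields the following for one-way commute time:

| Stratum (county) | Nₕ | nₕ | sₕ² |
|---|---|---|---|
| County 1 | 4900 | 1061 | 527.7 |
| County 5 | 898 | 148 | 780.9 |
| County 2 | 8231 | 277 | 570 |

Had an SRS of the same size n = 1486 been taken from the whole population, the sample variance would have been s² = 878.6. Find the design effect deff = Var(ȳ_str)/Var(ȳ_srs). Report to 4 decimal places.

Var(ȳ_str) = Σ Wₕ²(1−fₕ)sₕ²/nₕ with Wₕ = Nₕ/14029:
  County 1: (4900/14029)²·(1−1061/4900)·527.7/1061 = 0.047537077
  County 5: (898/14029)²·(1−148/898)·780.9/148 = 0.018055847
  County 2: (8231/14029)²·(1−277/8231)·570/277 = 0.68451007
  → Var(ȳ_str) = 0.75010299.
Var(ȳ_srs) = (1 − 1486/14029)·878.6/1486 = 0.52862427.
deff = 0.75010299 / 0.52862427 = 1.4190.

1.4190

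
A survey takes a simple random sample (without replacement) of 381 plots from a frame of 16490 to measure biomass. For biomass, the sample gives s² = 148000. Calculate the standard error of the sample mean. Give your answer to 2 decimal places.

19.48

Under SRS without replacement, Var(ȳ) = (1 − f)·s²/n with f = n/N = 381/16490 = 0.02310491.
Var(ȳ) = (1 − 0.02310491)·148000/381 = 0.97689509·388.45144 = 379.47631.
SE(ȳ) = √(379.47631) = 19.48.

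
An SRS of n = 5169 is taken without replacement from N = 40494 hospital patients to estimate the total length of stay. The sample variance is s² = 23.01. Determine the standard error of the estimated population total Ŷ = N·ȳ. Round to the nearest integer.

2523

Var(Ŷ) = N²·Var(ȳ) = N²·(1 − n/N)·s²/n.
f = 5169/40494 = 0.12764854; Var(ȳ) = 0.87235146·23.01/5169 = 0.0038833057.
Var(Ŷ) = 40494² · 0.0038833057 = 6.367705 × 10^6.
SE(Ŷ) = √(6.367705 × 10^6) = 2523.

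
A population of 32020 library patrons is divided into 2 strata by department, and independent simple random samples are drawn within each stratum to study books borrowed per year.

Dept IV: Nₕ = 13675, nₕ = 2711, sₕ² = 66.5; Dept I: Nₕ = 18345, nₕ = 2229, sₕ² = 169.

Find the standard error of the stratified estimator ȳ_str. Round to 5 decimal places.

0.15953

Var(ȳ_str) = Σₕ Wₕ²(1 − fₕ)sₕ²/nₕ with Wₕ = Nₕ/N, N = 32020.
Dept IV: Wₕ = 0.42707683; term = 0.42707683²·(1 − 0.19824497)·66.5/2711 = 0.0035871194.
Dept I: Wₕ = 0.57292317; term = 0.57292317²·(1 − 0.12150450)·169/2229 = 0.02186296.
Sum = 0.025450079.
SE = √(0.025450079) = 0.15953.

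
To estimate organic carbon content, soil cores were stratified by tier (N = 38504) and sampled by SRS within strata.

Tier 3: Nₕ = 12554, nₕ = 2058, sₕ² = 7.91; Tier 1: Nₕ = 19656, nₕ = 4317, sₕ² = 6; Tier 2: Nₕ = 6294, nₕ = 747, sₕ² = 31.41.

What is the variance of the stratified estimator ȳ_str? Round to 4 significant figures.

Var(ȳ_str) = Σₕ Wₕ²(1 − fₕ)sₕ²/nₕ with Wₕ = Nₕ/N, N = 38504.
Tier 3: Wₕ = 0.32604405; term = 0.32604405²·(1 − 0.16393181)·7.91/2058 = 3.416059 × 10^-4.
Tier 1: Wₕ = 0.51049242; term = 0.51049242²·(1 − 0.21962759)·6/4317 = 2.8265046 × 10^-4.
Tier 2: Wₕ = 0.16346354; term = 0.16346354²·(1 − 0.11868446)·31.41/747 = 9.9019457 × 10^-4.
Sum = 0.0016144509.

0.001614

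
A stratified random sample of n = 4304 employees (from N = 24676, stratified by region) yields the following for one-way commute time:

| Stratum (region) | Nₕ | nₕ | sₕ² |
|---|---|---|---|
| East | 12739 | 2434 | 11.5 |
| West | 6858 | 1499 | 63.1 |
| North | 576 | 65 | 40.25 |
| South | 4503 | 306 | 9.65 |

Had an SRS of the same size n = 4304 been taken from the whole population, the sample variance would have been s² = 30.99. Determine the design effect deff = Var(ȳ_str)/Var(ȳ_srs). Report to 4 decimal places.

Var(ȳ_str) = Σ Wₕ²(1−fₕ)sₕ²/nₕ with Wₕ = Nₕ/24676:
  East: (12739/24676)²·(1−2434/12739)·11.5/2434 = 0.0010186174
  West: (6858/24676)²·(1−1499/6858)·63.1/1499 = 0.0025407354
  North: (576/24676)²·(1−65/576)·40.25/65 = 2.9932734 × 10^-4
  South: (4503/24676)²·(1−306/4503)·9.65/306 = 9.7880748 × 10^-4
  → Var(ȳ_str) = 0.0048374876.
Var(ȳ_srs) = (1 − 4304/24676)·30.99/4304 = 0.0059444027.
deff = 0.0048374876 / 0.0059444027 = 0.8138.

0.8138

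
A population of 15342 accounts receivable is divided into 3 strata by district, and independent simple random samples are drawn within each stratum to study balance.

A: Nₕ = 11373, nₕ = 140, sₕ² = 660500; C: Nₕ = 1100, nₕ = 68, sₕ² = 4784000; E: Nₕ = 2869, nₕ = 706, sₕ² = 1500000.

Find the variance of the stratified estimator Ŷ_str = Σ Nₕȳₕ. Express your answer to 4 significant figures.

Var(Ŷ_str) = Σₕ Nₕ²(1 − fₕ)sₕ²/nₕ.
A: 11373²·(1 − 140/11373)·660500/140 = 6.0271997 × 10^11.
C: 1100²·(1 − 68/1100)·4784000/68 = 7.9864659 × 10^10.
E: 2869²·(1 − 706/2869)·1500000/706 = 1.3184802 × 10^10.
Sum = 6.9576943 × 10^11.

6.958 × 10^11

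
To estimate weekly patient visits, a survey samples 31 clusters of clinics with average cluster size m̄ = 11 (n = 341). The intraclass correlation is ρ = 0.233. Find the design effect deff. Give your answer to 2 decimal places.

3.33

deff = 1 + (11 − 1)·0.233 = 1 + 2.33 = 3.33.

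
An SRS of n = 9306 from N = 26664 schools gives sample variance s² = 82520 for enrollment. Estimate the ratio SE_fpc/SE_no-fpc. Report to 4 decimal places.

f = n/N = 9306/26664 = 0.34900990.
SE_no-fpc = √(s²/n) = 2.9778176; SE_fpc = √((1−f)s²/n) = 2.402621.
Ratio = √(1−f) = 0.80683957.

0.8068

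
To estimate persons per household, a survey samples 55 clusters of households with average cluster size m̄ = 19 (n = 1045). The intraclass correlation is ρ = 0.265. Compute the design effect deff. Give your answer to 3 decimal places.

5.770

deff = 1 + (19 − 1)·0.265 = 1 + 4.77 = 5.77.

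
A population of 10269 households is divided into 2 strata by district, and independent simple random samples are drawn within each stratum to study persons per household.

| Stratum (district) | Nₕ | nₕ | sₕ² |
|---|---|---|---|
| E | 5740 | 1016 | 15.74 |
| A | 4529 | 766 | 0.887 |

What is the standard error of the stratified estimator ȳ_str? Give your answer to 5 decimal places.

Var(ȳ_str) = Σₕ Wₕ²(1 − fₕ)sₕ²/nₕ with Wₕ = Nₕ/N, N = 10269.
E: Wₕ = 0.55896387; term = 0.55896387²·(1 − 0.17700348)·15.74/1016 = 0.0039836071.
A: Wₕ = 0.44103613; term = 0.44103613²·(1 − 0.16913226)·0.887/766 = 1.8714364 × 10^-4.
Sum = 0.0041707507.
SE = √(0.0041707507) = 0.06458.

0.06458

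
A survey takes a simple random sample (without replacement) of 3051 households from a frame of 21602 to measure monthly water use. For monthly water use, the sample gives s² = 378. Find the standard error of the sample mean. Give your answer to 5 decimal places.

Under SRS without replacement, Var(ȳ) = (1 − f)·s²/n with f = n/N = 3051/21602 = 0.14123692.
Var(ȳ) = (1 − 0.14123692)·378/3051 = 0.85876308·0.12389381 = 0.10639543.
SE(ȳ) = √(0.10639543) = 0.32618.

0.32618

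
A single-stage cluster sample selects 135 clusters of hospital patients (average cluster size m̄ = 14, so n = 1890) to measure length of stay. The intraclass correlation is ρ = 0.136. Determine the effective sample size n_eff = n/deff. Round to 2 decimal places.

682.80

deff = 1 + (14 − 1)·0.136 = 1 + 1.768 = 2.768.
n_eff = 1890 / 2.768 = 682.80.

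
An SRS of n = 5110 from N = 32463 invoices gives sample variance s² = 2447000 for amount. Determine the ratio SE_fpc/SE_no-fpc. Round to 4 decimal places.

0.9179

f = n/N = 5110/32463 = 0.15740997.
SE_no-fpc = √(s²/n) = 21.882984; SE_fpc = √((1−f)s²/n) = 20.086982.
Ratio = √(1−f) = 0.91792703.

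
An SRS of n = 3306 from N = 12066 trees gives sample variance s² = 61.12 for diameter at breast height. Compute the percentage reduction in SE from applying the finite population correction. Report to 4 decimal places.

14.7940

f = n/N = 3306/12066 = 0.27399304.
SE_no-fpc = √(s²/n) = 0.13596911; SE_fpc = √((1−f)s²/n) = 0.1158539.
Ratio = √(1−f) = 0.85206042. Reduction = 100·(1 − 0.85206042) = 14.7940%.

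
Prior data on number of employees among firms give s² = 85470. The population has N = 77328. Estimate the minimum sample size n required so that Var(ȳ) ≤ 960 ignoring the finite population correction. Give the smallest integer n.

Without fpc, n₀ = s²/D = 85470/960 = 89.0312.
Rounding up, n = 90.

90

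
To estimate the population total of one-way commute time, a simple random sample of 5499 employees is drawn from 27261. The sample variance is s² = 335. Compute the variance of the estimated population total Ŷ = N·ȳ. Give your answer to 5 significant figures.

Var(Ŷ) = N²·Var(ȳ) = N²·(1 − n/N)·s²/n.
f = 5499/27261 = 0.20171674; Var(ȳ) = 0.79828326·335/5499 = 0.04863155.
Var(Ŷ) = 27261² · 0.04863155 = 3.6141126 × 10^7.

3.6141 × 10^7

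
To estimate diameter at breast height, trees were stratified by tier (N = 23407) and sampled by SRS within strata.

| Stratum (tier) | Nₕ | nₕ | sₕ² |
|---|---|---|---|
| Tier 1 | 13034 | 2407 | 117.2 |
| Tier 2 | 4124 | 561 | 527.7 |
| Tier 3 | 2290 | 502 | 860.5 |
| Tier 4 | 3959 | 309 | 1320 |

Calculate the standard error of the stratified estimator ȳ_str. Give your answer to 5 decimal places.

Var(ȳ_str) = Σₕ Wₕ²(1 − fₕ)sₕ²/nₕ with Wₕ = Nₕ/N, N = 23407.
Tier 1: Wₕ = 0.55684197; term = 0.55684197²·(1 − 0.18467086)·117.2/2407 = 0.012309727.
Tier 2: Wₕ = 0.17618661; term = 0.17618661²·(1 − 0.13603298)·527.7/561 = 0.025227093.
Tier 3: Wₕ = 0.09783398; term = 0.09783398²·(1 − 0.21921397)·860.5/502 = 0.012810281.
Tier 4: Wₕ = 0.16913744; term = 0.16913744²·(1 − 0.07805001)·1320/309 = 0.11266845.
Sum = 0.16301555.
SE = √(0.16301555) = 0.40375.

0.40375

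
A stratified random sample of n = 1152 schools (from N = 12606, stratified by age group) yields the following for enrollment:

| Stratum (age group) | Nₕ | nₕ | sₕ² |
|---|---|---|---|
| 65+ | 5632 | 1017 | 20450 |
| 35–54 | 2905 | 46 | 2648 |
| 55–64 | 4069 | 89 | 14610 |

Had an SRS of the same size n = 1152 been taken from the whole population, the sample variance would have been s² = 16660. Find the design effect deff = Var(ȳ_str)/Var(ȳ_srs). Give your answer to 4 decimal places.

1.7524

Var(ȳ_str) = Σ Wₕ²(1−fₕ)sₕ²/nₕ with Wₕ = Nₕ/12606:
  65+: (5632/12606)²·(1−1017/5632)·20450/1017 = 3.2889109
  35–54: (2905/12606)²·(1−46/2905)·2648/46 = 3.0086096
  55–64: (4069/12606)²·(1−89/4069)·14610/89 = 16.729246
  → Var(ȳ_str) = 23.026767.
Var(ȳ_srs) = (1 − 1152/12606)·16660/1152 = 13.140213.
deff = 23.026767 / 13.140213 = 1.7524.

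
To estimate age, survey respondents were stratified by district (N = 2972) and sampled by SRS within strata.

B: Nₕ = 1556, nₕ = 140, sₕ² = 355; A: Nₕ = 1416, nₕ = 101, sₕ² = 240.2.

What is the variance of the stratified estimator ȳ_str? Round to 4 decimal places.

1.1339

Var(ȳ_str) = Σₕ Wₕ²(1 − fₕ)sₕ²/nₕ with Wₕ = Nₕ/N, N = 2972.
B: Wₕ = 0.52355316; term = 0.52355316²·(1 − 0.08997429)·355/140 = 0.63252188.
A: Wₕ = 0.47644684; term = 0.47644684²·(1 − 0.07132768)·240.2/101 = 0.50135232.
Sum = 1.1338742.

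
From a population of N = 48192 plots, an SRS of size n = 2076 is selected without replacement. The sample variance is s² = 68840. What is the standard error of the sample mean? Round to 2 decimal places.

Under SRS without replacement, Var(ȳ) = (1 − f)·s²/n with f = n/N = 2076/48192 = 0.04307769.
Var(ȳ) = (1 − 0.04307769)·68840/2076 = 0.95692231·33.159923 = 31.73147.
SE(ȳ) = √(31.73147) = 5.63.

5.63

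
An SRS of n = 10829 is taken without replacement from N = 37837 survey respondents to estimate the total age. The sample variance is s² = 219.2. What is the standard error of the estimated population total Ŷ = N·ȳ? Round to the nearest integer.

4548

Var(Ŷ) = N²·Var(ȳ) = N²·(1 − n/N)·s²/n.
f = 10829/37837 = 0.28620134; Var(ȳ) = 0.71379866·219.2/10829 = 0.014448672.
Var(Ŷ) = 37837² · 0.014448672 = 2.0685276 × 10^7.
SE(Ŷ) = √(2.0685276 × 10^7) = 4548.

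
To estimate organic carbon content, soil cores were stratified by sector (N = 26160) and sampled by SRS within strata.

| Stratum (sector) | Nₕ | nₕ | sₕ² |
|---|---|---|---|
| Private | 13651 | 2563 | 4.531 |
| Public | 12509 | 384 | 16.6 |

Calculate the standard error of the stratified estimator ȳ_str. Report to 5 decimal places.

Var(ȳ_str) = Σₕ Wₕ²(1 − fₕ)sₕ²/nₕ with Wₕ = Nₕ/N, N = 26160.
Private: Wₕ = 0.52182722; term = 0.52182722²·(1 − 0.18775181)·4.531/2563 = 3.9100982 × 10^-4.
Public: Wₕ = 0.47817278; term = 0.47817278²·(1 − 0.03069790)·16.6/384 = 0.0095808871.
Sum = 0.0099718969.
SE = √(0.0099718969) = 0.09986.

0.09986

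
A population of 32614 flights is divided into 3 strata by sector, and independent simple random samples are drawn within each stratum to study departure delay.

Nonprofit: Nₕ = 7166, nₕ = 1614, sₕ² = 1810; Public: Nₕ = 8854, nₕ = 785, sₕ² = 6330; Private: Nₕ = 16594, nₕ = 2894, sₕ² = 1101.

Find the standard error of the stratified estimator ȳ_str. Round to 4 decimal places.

0.8154

Var(ȳ_str) = Σₕ Wₕ²(1 − fₕ)sₕ²/nₕ with Wₕ = Nₕ/N, N = 32614.
Nonprofit: Wₕ = 0.21972159; term = 0.21972159²·(1 − 0.22523025)·1810/1614 = 0.041946253.
Public: Wₕ = 0.27147851; term = 0.27147851²·(1 − 0.08866049)·6330/785 = 0.5416081.
Private: Wₕ = 0.50879990; term = 0.50879990²·(1 − 0.17440039)·1101/2894 = 0.081311563.
Sum = 0.66486592.
SE = √(0.66486592) = 0.8154.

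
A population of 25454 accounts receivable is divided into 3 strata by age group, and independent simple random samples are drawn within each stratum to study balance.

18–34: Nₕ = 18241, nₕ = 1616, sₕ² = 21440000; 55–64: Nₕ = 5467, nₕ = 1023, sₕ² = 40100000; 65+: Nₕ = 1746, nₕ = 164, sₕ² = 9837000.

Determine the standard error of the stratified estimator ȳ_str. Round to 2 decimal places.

89.08

Var(ȳ_str) = Σₕ Wₕ²(1 − fₕ)sₕ²/nₕ with Wₕ = Nₕ/N, N = 25454.
18–34: Wₕ = 0.71662607; term = 0.71662607²·(1 − 0.08859163)·21440000/1616 = 6209.8576.
55–64: Wₕ = 0.21477960; term = 0.21477960²·(1 − 0.18712274)·40100000/1023 = 1469.8729.
65+: Wₕ = 0.06859433; term = 0.06859433²·(1 − 0.09392898)·9837000/164 = 255.71574.
Sum = 7935.4462.
SE = √(7935.4462) = 89.08.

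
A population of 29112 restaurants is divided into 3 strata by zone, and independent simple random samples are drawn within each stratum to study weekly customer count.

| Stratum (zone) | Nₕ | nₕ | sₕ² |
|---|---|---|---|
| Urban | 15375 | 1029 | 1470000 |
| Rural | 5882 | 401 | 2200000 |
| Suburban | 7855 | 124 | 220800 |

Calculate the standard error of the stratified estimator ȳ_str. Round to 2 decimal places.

26.61

Var(ȳ_str) = Σₕ Wₕ²(1 − fₕ)sₕ²/nₕ with Wₕ = Nₕ/N, N = 29112.
Urban: Wₕ = 0.52813273; term = 0.52813273²·(1 − 0.06692683)·1470000/1029 = 371.79524.
Rural: Wₕ = 0.20204727; term = 0.20204727²·(1 − 0.06817409)·2200000/401 = 208.69836.
Suburban: Wₕ = 0.26982001; term = 0.26982001²·(1 − 0.01578612)·220800/124 = 127.58957.
Sum = 708.08317.
SE = √(708.08317) = 26.61.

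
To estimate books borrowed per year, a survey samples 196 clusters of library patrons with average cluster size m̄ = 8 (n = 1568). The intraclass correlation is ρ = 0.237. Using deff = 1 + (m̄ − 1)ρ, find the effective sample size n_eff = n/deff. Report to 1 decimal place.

deff = 1 + (8 − 1)·0.237 = 1 + 1.659 = 2.659.
n_eff = 1568 / 2.659 = 589.7.

589.7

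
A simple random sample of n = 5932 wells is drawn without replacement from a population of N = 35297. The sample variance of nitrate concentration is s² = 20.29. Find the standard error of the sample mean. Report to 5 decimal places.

Under SRS without replacement, Var(ȳ) = (1 − f)·s²/n with f = n/N = 5932/35297 = 0.16805961.
Var(ȳ) = (1 − 0.16805961)·20.29/5932 = 0.83194039·0.0034204316 = 0.0028455952.
SE(ȳ) = √(0.0028455952) = 0.05334.

0.05334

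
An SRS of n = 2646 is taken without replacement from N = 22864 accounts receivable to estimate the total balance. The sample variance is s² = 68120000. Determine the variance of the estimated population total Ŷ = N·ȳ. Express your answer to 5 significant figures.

1.1901 × 10^13

Var(Ŷ) = N²·Var(ȳ) = N²·(1 − n/N)·s²/n.
f = 2646/22864 = 0.11572778; Var(ȳ) = 0.88427222·68120000/2646 = 22765.164.
Var(Ŷ) = 22864² · 22765.164 = 1.1900774 × 10^13.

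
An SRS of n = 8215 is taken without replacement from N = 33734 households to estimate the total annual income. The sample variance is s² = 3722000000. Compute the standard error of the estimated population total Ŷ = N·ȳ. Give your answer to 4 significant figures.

1.975 × 10^7

Var(Ŷ) = N²·Var(ȳ) = N²·(1 − n/N)·s²/n.
f = 8215/33734 = 0.24352286; Var(ȳ) = 0.75647714·3722000000/8215 = 342739.86.
Var(Ŷ) = 33734² · 342739.86 = 3.9003205 × 10^14.
SE(Ŷ) = √(3.9003205 × 10^14) = 1.975 × 10^7.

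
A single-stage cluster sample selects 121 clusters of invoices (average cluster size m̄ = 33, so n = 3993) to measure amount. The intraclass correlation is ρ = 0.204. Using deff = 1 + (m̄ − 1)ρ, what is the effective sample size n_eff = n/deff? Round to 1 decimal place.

deff = 1 + (33 − 1)·0.204 = 1 + 6.528 = 7.528.
n_eff = 3993 / 7.528 = 530.4.

530.4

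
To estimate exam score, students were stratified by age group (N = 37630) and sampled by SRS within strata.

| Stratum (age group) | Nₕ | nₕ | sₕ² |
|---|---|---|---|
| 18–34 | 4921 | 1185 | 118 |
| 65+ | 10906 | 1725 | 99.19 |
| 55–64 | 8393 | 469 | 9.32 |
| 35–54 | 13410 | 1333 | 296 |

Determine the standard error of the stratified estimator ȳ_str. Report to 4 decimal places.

Var(ȳ_str) = Σₕ Wₕ²(1 − fₕ)sₕ²/nₕ with Wₕ = Nₕ/N, N = 37630.
18–34: Wₕ = 0.13077332; term = 0.13077332²·(1 − 0.24080471)·118/1185 = 0.0012928718.
65+: Wₕ = 0.28982195; term = 0.28982195²·(1 − 0.15816981)·99.19/1725 = 0.0040659856.
55–64: Wₕ = 0.22304013; term = 0.22304013²·(1 − 0.05587990)·9.32/469 = 9.3333236 × 10^-4.
35–54: Wₕ = 0.35636460; term = 0.35636460²·(1 − 0.09940343)·296/1333 = 0.025396915.
Sum = 0.031689105.
SE = √(0.031689105) = 0.1780.

0.1780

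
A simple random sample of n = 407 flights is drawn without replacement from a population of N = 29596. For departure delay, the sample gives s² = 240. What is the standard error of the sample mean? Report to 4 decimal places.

0.7626

Under SRS without replacement, Var(ȳ) = (1 − f)·s²/n with f = n/N = 407/29596 = 0.01375186.
Var(ȳ) = (1 − 0.01375186)·240/407 = 0.98624814·0.58968059 = 0.58157139.
SE(ȳ) = √(0.58157139) = 0.7626.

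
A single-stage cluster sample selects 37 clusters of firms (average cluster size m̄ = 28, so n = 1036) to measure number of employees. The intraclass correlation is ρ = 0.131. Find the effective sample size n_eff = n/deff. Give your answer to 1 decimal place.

deff = 1 + (28 − 1)·0.131 = 1 + 3.537 = 4.537.
n_eff = 1036 / 4.537 = 228.3.

228.3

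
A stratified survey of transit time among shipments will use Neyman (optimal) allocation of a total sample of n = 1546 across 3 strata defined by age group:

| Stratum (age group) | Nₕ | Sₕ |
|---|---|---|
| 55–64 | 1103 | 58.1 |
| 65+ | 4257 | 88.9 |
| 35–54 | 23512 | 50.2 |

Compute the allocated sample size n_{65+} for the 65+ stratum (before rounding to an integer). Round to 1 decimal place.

Neyman allocation: nₕ = n·NₕSₕ / Σⱼ NⱼSⱼ.
Σ NⱼSⱼ = 1103·58.1 + 4257·88.9 + 23512·50.2 = 1.622834 × 10^6.
n_{65+} = 1546·4257·88.9 / (1.622834 × 10^6) = 360.5.

360.5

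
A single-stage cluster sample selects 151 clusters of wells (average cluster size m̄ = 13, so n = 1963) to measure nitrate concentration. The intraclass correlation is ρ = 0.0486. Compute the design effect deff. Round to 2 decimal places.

deff = 1 + (13 − 1)·0.0486 = 1 + 0.5832 = 1.5832.

1.58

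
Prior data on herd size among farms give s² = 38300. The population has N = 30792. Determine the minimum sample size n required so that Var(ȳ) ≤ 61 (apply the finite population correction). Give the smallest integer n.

616

Without fpc, n₀ = s²/D = 38300/61 = 627.8689.
With fpc, (1 − n/N)·s²/n ≤ D requires n ≥ n₀/(1 + n₀/N) = 627.8689/(1 + 627.8689/30792) = 615.3221.
Rounding up, n = 616.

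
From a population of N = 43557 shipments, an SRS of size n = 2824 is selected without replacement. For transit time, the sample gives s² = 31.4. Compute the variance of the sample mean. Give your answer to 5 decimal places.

Under SRS without replacement, Var(ȳ) = (1 − f)·s²/n with f = n/N = 2824/43557 = 0.06483458.
Var(ȳ) = (1 − 0.06483458)·31.4/2824 = 0.93516542·0.01111898 = 0.010398086.

0.01040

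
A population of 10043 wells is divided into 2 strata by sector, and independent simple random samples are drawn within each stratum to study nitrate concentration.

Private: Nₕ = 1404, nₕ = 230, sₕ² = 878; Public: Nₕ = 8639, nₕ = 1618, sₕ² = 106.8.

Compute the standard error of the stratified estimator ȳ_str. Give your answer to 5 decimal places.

0.31950

Var(ȳ_str) = Σₕ Wₕ²(1 − fₕ)sₕ²/nₕ with Wₕ = Nₕ/N, N = 10043.
Private: Wₕ = 0.13979886; term = 0.13979886²·(1 − 0.16381766)·878/230 = 0.06238425.
Public: Wₕ = 0.86020114; term = 0.86020114²·(1 − 0.18729020)·106.8/1618 = 0.03969431.
Sum = 0.10207856.
SE = √(0.10207856) = 0.31950.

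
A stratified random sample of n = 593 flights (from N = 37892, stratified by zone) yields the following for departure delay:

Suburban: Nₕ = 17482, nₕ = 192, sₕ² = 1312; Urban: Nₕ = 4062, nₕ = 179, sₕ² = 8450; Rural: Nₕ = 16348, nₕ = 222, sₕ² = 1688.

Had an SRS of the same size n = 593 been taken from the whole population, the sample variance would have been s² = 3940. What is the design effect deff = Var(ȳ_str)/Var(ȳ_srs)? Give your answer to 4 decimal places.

Var(ȳ_str) = Σ Wₕ²(1−fₕ)sₕ²/nₕ with Wₕ = Nₕ/37892:
  Suburban: (17482/37892)²·(1−192/17482)·1312/192 = 1.4385457
  Urban: (4062/37892)²·(1−179/4062)·8450/179 = 0.5185802
  Rural: (16348/37892)²·(1−222/16348)·1688/222 = 1.3960973
  → Var(ȳ_str) = 3.3532232.
Var(ȳ_srs) = (1 − 593/37892)·3940/593 = 6.5402024.
deff = 3.3532232 / 6.5402024 = 0.5127.

0.5127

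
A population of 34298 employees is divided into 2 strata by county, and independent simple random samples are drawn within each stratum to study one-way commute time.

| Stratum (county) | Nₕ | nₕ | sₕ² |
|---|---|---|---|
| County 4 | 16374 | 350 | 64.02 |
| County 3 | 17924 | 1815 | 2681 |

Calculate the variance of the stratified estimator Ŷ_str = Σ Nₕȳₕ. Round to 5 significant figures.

Var(Ŷ_str) = Σₕ Nₕ²(1 − fₕ)sₕ²/nₕ.
County 4: 16374²·(1 − 350/16374)·64.02/350 = 4.7992497 × 10^7.
County 3: 17924²·(1 − 1815/17924)·2681/1815 = 4.2650458 × 10^8.
Sum = 4.7449708 × 10^8.

4.7450 × 10^8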